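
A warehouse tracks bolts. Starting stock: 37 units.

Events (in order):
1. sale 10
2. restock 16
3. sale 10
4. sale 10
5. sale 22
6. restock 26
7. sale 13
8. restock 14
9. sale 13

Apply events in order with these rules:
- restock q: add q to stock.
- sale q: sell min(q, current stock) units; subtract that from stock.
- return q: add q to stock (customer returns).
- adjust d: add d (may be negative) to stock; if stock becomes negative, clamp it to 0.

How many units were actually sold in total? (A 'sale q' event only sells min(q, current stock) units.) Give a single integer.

Processing events:
Start: stock = 37
  Event 1 (sale 10): sell min(10,37)=10. stock: 37 - 10 = 27. total_sold = 10
  Event 2 (restock 16): 27 + 16 = 43
  Event 3 (sale 10): sell min(10,43)=10. stock: 43 - 10 = 33. total_sold = 20
  Event 4 (sale 10): sell min(10,33)=10. stock: 33 - 10 = 23. total_sold = 30
  Event 5 (sale 22): sell min(22,23)=22. stock: 23 - 22 = 1. total_sold = 52
  Event 6 (restock 26): 1 + 26 = 27
  Event 7 (sale 13): sell min(13,27)=13. stock: 27 - 13 = 14. total_sold = 65
  Event 8 (restock 14): 14 + 14 = 28
  Event 9 (sale 13): sell min(13,28)=13. stock: 28 - 13 = 15. total_sold = 78
Final: stock = 15, total_sold = 78

Answer: 78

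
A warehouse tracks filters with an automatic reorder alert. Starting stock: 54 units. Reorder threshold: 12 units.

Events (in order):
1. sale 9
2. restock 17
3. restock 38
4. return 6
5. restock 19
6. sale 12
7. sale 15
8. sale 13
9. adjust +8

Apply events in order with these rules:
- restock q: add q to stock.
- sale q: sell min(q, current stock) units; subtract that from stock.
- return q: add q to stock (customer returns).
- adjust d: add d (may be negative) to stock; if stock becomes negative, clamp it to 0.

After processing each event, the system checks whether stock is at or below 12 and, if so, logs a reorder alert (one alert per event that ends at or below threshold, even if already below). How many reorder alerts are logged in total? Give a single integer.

Processing events:
Start: stock = 54
  Event 1 (sale 9): sell min(9,54)=9. stock: 54 - 9 = 45. total_sold = 9
  Event 2 (restock 17): 45 + 17 = 62
  Event 3 (restock 38): 62 + 38 = 100
  Event 4 (return 6): 100 + 6 = 106
  Event 5 (restock 19): 106 + 19 = 125
  Event 6 (sale 12): sell min(12,125)=12. stock: 125 - 12 = 113. total_sold = 21
  Event 7 (sale 15): sell min(15,113)=15. stock: 113 - 15 = 98. total_sold = 36
  Event 8 (sale 13): sell min(13,98)=13. stock: 98 - 13 = 85. total_sold = 49
  Event 9 (adjust +8): 85 + 8 = 93
Final: stock = 93, total_sold = 49

Checking against threshold 12:
  After event 1: stock=45 > 12
  After event 2: stock=62 > 12
  After event 3: stock=100 > 12
  After event 4: stock=106 > 12
  After event 5: stock=125 > 12
  After event 6: stock=113 > 12
  After event 7: stock=98 > 12
  After event 8: stock=85 > 12
  After event 9: stock=93 > 12
Alert events: []. Count = 0

Answer: 0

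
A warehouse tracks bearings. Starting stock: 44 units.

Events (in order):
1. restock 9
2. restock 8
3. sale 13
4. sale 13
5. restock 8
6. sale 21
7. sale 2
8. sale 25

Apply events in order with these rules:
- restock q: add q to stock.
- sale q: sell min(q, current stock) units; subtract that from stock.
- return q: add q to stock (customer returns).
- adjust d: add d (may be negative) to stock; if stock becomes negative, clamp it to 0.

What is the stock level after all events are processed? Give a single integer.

Answer: 0

Derivation:
Processing events:
Start: stock = 44
  Event 1 (restock 9): 44 + 9 = 53
  Event 2 (restock 8): 53 + 8 = 61
  Event 3 (sale 13): sell min(13,61)=13. stock: 61 - 13 = 48. total_sold = 13
  Event 4 (sale 13): sell min(13,48)=13. stock: 48 - 13 = 35. total_sold = 26
  Event 5 (restock 8): 35 + 8 = 43
  Event 6 (sale 21): sell min(21,43)=21. stock: 43 - 21 = 22. total_sold = 47
  Event 7 (sale 2): sell min(2,22)=2. stock: 22 - 2 = 20. total_sold = 49
  Event 8 (sale 25): sell min(25,20)=20. stock: 20 - 20 = 0. total_sold = 69
Final: stock = 0, total_sold = 69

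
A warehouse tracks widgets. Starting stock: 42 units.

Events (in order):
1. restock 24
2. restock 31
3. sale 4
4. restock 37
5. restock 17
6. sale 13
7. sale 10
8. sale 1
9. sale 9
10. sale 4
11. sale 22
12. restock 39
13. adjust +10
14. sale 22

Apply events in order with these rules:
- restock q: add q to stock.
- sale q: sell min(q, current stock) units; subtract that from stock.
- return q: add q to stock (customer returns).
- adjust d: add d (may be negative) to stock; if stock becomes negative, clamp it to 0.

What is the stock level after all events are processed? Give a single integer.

Processing events:
Start: stock = 42
  Event 1 (restock 24): 42 + 24 = 66
  Event 2 (restock 31): 66 + 31 = 97
  Event 3 (sale 4): sell min(4,97)=4. stock: 97 - 4 = 93. total_sold = 4
  Event 4 (restock 37): 93 + 37 = 130
  Event 5 (restock 17): 130 + 17 = 147
  Event 6 (sale 13): sell min(13,147)=13. stock: 147 - 13 = 134. total_sold = 17
  Event 7 (sale 10): sell min(10,134)=10. stock: 134 - 10 = 124. total_sold = 27
  Event 8 (sale 1): sell min(1,124)=1. stock: 124 - 1 = 123. total_sold = 28
  Event 9 (sale 9): sell min(9,123)=9. stock: 123 - 9 = 114. total_sold = 37
  Event 10 (sale 4): sell min(4,114)=4. stock: 114 - 4 = 110. total_sold = 41
  Event 11 (sale 22): sell min(22,110)=22. stock: 110 - 22 = 88. total_sold = 63
  Event 12 (restock 39): 88 + 39 = 127
  Event 13 (adjust +10): 127 + 10 = 137
  Event 14 (sale 22): sell min(22,137)=22. stock: 137 - 22 = 115. total_sold = 85
Final: stock = 115, total_sold = 85

Answer: 115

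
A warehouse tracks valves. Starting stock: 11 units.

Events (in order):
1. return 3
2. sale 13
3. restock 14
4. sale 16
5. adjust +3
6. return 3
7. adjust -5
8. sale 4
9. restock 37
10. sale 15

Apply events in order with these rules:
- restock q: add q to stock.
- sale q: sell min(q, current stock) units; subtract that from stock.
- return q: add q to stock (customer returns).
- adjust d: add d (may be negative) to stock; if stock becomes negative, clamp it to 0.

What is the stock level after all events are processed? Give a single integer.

Processing events:
Start: stock = 11
  Event 1 (return 3): 11 + 3 = 14
  Event 2 (sale 13): sell min(13,14)=13. stock: 14 - 13 = 1. total_sold = 13
  Event 3 (restock 14): 1 + 14 = 15
  Event 4 (sale 16): sell min(16,15)=15. stock: 15 - 15 = 0. total_sold = 28
  Event 5 (adjust +3): 0 + 3 = 3
  Event 6 (return 3): 3 + 3 = 6
  Event 7 (adjust -5): 6 + -5 = 1
  Event 8 (sale 4): sell min(4,1)=1. stock: 1 - 1 = 0. total_sold = 29
  Event 9 (restock 37): 0 + 37 = 37
  Event 10 (sale 15): sell min(15,37)=15. stock: 37 - 15 = 22. total_sold = 44
Final: stock = 22, total_sold = 44

Answer: 22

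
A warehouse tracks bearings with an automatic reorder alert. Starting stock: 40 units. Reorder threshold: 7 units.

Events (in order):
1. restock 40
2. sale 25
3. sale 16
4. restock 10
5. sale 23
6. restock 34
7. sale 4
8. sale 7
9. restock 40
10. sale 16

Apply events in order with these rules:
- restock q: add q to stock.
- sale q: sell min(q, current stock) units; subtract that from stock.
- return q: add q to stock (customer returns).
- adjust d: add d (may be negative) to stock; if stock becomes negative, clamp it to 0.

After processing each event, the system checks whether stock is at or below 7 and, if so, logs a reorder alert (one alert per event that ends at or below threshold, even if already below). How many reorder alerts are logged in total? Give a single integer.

Processing events:
Start: stock = 40
  Event 1 (restock 40): 40 + 40 = 80
  Event 2 (sale 25): sell min(25,80)=25. stock: 80 - 25 = 55. total_sold = 25
  Event 3 (sale 16): sell min(16,55)=16. stock: 55 - 16 = 39. total_sold = 41
  Event 4 (restock 10): 39 + 10 = 49
  Event 5 (sale 23): sell min(23,49)=23. stock: 49 - 23 = 26. total_sold = 64
  Event 6 (restock 34): 26 + 34 = 60
  Event 7 (sale 4): sell min(4,60)=4. stock: 60 - 4 = 56. total_sold = 68
  Event 8 (sale 7): sell min(7,56)=7. stock: 56 - 7 = 49. total_sold = 75
  Event 9 (restock 40): 49 + 40 = 89
  Event 10 (sale 16): sell min(16,89)=16. stock: 89 - 16 = 73. total_sold = 91
Final: stock = 73, total_sold = 91

Checking against threshold 7:
  After event 1: stock=80 > 7
  After event 2: stock=55 > 7
  After event 3: stock=39 > 7
  After event 4: stock=49 > 7
  After event 5: stock=26 > 7
  After event 6: stock=60 > 7
  After event 7: stock=56 > 7
  After event 8: stock=49 > 7
  After event 9: stock=89 > 7
  After event 10: stock=73 > 7
Alert events: []. Count = 0

Answer: 0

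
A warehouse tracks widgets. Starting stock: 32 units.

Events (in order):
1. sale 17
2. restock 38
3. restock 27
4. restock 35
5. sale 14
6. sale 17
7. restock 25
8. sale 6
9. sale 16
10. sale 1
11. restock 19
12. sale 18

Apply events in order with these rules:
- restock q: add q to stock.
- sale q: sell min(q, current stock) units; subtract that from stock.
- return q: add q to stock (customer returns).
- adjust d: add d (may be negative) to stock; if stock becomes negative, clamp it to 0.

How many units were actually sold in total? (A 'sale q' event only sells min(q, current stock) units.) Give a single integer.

Answer: 89

Derivation:
Processing events:
Start: stock = 32
  Event 1 (sale 17): sell min(17,32)=17. stock: 32 - 17 = 15. total_sold = 17
  Event 2 (restock 38): 15 + 38 = 53
  Event 3 (restock 27): 53 + 27 = 80
  Event 4 (restock 35): 80 + 35 = 115
  Event 5 (sale 14): sell min(14,115)=14. stock: 115 - 14 = 101. total_sold = 31
  Event 6 (sale 17): sell min(17,101)=17. stock: 101 - 17 = 84. total_sold = 48
  Event 7 (restock 25): 84 + 25 = 109
  Event 8 (sale 6): sell min(6,109)=6. stock: 109 - 6 = 103. total_sold = 54
  Event 9 (sale 16): sell min(16,103)=16. stock: 103 - 16 = 87. total_sold = 70
  Event 10 (sale 1): sell min(1,87)=1. stock: 87 - 1 = 86. total_sold = 71
  Event 11 (restock 19): 86 + 19 = 105
  Event 12 (sale 18): sell min(18,105)=18. stock: 105 - 18 = 87. total_sold = 89
Final: stock = 87, total_sold = 89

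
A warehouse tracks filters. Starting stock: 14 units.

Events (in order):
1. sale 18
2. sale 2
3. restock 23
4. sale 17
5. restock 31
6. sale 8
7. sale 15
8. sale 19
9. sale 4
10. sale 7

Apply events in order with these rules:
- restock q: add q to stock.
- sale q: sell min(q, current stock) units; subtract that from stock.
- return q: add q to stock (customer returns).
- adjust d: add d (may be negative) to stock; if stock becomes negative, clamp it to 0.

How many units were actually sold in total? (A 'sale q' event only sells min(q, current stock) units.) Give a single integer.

Answer: 68

Derivation:
Processing events:
Start: stock = 14
  Event 1 (sale 18): sell min(18,14)=14. stock: 14 - 14 = 0. total_sold = 14
  Event 2 (sale 2): sell min(2,0)=0. stock: 0 - 0 = 0. total_sold = 14
  Event 3 (restock 23): 0 + 23 = 23
  Event 4 (sale 17): sell min(17,23)=17. stock: 23 - 17 = 6. total_sold = 31
  Event 5 (restock 31): 6 + 31 = 37
  Event 6 (sale 8): sell min(8,37)=8. stock: 37 - 8 = 29. total_sold = 39
  Event 7 (sale 15): sell min(15,29)=15. stock: 29 - 15 = 14. total_sold = 54
  Event 8 (sale 19): sell min(19,14)=14. stock: 14 - 14 = 0. total_sold = 68
  Event 9 (sale 4): sell min(4,0)=0. stock: 0 - 0 = 0. total_sold = 68
  Event 10 (sale 7): sell min(7,0)=0. stock: 0 - 0 = 0. total_sold = 68
Final: stock = 0, total_sold = 68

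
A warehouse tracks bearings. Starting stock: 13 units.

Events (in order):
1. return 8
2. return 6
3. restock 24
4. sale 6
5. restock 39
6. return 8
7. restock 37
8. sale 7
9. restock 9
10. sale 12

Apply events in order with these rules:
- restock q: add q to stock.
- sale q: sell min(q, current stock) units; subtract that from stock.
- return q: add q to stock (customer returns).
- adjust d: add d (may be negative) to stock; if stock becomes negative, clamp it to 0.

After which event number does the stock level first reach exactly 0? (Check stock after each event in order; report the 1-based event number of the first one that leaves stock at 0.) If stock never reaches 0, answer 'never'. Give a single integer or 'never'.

Answer: never

Derivation:
Processing events:
Start: stock = 13
  Event 1 (return 8): 13 + 8 = 21
  Event 2 (return 6): 21 + 6 = 27
  Event 3 (restock 24): 27 + 24 = 51
  Event 4 (sale 6): sell min(6,51)=6. stock: 51 - 6 = 45. total_sold = 6
  Event 5 (restock 39): 45 + 39 = 84
  Event 6 (return 8): 84 + 8 = 92
  Event 7 (restock 37): 92 + 37 = 129
  Event 8 (sale 7): sell min(7,129)=7. stock: 129 - 7 = 122. total_sold = 13
  Event 9 (restock 9): 122 + 9 = 131
  Event 10 (sale 12): sell min(12,131)=12. stock: 131 - 12 = 119. total_sold = 25
Final: stock = 119, total_sold = 25

Stock never reaches 0.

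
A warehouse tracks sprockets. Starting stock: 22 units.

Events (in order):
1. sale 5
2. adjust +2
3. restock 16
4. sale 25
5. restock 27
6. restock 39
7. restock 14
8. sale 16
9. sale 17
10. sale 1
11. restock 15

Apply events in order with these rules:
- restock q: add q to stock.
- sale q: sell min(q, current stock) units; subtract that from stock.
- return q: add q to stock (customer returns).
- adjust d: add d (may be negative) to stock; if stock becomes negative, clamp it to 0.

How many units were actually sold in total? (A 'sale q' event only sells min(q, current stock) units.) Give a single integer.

Processing events:
Start: stock = 22
  Event 1 (sale 5): sell min(5,22)=5. stock: 22 - 5 = 17. total_sold = 5
  Event 2 (adjust +2): 17 + 2 = 19
  Event 3 (restock 16): 19 + 16 = 35
  Event 4 (sale 25): sell min(25,35)=25. stock: 35 - 25 = 10. total_sold = 30
  Event 5 (restock 27): 10 + 27 = 37
  Event 6 (restock 39): 37 + 39 = 76
  Event 7 (restock 14): 76 + 14 = 90
  Event 8 (sale 16): sell min(16,90)=16. stock: 90 - 16 = 74. total_sold = 46
  Event 9 (sale 17): sell min(17,74)=17. stock: 74 - 17 = 57. total_sold = 63
  Event 10 (sale 1): sell min(1,57)=1. stock: 57 - 1 = 56. total_sold = 64
  Event 11 (restock 15): 56 + 15 = 71
Final: stock = 71, total_sold = 64

Answer: 64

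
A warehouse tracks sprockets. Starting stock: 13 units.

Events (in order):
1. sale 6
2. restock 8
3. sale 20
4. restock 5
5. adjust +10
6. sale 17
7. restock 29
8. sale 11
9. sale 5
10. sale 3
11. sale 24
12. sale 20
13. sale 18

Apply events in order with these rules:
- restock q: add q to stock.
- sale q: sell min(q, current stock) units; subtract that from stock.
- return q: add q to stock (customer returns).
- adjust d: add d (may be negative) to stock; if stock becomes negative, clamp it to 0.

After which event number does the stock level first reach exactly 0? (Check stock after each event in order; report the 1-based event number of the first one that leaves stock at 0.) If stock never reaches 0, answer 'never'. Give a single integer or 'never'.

Answer: 3

Derivation:
Processing events:
Start: stock = 13
  Event 1 (sale 6): sell min(6,13)=6. stock: 13 - 6 = 7. total_sold = 6
  Event 2 (restock 8): 7 + 8 = 15
  Event 3 (sale 20): sell min(20,15)=15. stock: 15 - 15 = 0. total_sold = 21
  Event 4 (restock 5): 0 + 5 = 5
  Event 5 (adjust +10): 5 + 10 = 15
  Event 6 (sale 17): sell min(17,15)=15. stock: 15 - 15 = 0. total_sold = 36
  Event 7 (restock 29): 0 + 29 = 29
  Event 8 (sale 11): sell min(11,29)=11. stock: 29 - 11 = 18. total_sold = 47
  Event 9 (sale 5): sell min(5,18)=5. stock: 18 - 5 = 13. total_sold = 52
  Event 10 (sale 3): sell min(3,13)=3. stock: 13 - 3 = 10. total_sold = 55
  Event 11 (sale 24): sell min(24,10)=10. stock: 10 - 10 = 0. total_sold = 65
  Event 12 (sale 20): sell min(20,0)=0. stock: 0 - 0 = 0. total_sold = 65
  Event 13 (sale 18): sell min(18,0)=0. stock: 0 - 0 = 0. total_sold = 65
Final: stock = 0, total_sold = 65

First zero at event 3.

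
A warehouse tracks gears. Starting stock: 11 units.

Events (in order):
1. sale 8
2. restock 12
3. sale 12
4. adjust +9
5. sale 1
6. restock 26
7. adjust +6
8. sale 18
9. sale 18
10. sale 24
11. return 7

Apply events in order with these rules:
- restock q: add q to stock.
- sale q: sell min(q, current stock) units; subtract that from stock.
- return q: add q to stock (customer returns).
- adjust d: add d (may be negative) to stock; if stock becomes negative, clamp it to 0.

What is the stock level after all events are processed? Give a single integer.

Answer: 7

Derivation:
Processing events:
Start: stock = 11
  Event 1 (sale 8): sell min(8,11)=8. stock: 11 - 8 = 3. total_sold = 8
  Event 2 (restock 12): 3 + 12 = 15
  Event 3 (sale 12): sell min(12,15)=12. stock: 15 - 12 = 3. total_sold = 20
  Event 4 (adjust +9): 3 + 9 = 12
  Event 5 (sale 1): sell min(1,12)=1. stock: 12 - 1 = 11. total_sold = 21
  Event 6 (restock 26): 11 + 26 = 37
  Event 7 (adjust +6): 37 + 6 = 43
  Event 8 (sale 18): sell min(18,43)=18. stock: 43 - 18 = 25. total_sold = 39
  Event 9 (sale 18): sell min(18,25)=18. stock: 25 - 18 = 7. total_sold = 57
  Event 10 (sale 24): sell min(24,7)=7. stock: 7 - 7 = 0. total_sold = 64
  Event 11 (return 7): 0 + 7 = 7
Final: stock = 7, total_sold = 64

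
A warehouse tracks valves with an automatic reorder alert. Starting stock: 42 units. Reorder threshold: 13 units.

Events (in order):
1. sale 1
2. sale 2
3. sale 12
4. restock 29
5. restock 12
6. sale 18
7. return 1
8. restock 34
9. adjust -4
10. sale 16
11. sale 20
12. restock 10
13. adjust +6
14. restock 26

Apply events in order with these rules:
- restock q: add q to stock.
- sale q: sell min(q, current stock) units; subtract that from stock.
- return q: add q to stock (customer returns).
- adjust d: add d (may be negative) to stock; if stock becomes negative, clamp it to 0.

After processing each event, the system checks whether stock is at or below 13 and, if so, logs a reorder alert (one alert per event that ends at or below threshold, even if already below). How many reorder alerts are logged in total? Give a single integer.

Processing events:
Start: stock = 42
  Event 1 (sale 1): sell min(1,42)=1. stock: 42 - 1 = 41. total_sold = 1
  Event 2 (sale 2): sell min(2,41)=2. stock: 41 - 2 = 39. total_sold = 3
  Event 3 (sale 12): sell min(12,39)=12. stock: 39 - 12 = 27. total_sold = 15
  Event 4 (restock 29): 27 + 29 = 56
  Event 5 (restock 12): 56 + 12 = 68
  Event 6 (sale 18): sell min(18,68)=18. stock: 68 - 18 = 50. total_sold = 33
  Event 7 (return 1): 50 + 1 = 51
  Event 8 (restock 34): 51 + 34 = 85
  Event 9 (adjust -4): 85 + -4 = 81
  Event 10 (sale 16): sell min(16,81)=16. stock: 81 - 16 = 65. total_sold = 49
  Event 11 (sale 20): sell min(20,65)=20. stock: 65 - 20 = 45. total_sold = 69
  Event 12 (restock 10): 45 + 10 = 55
  Event 13 (adjust +6): 55 + 6 = 61
  Event 14 (restock 26): 61 + 26 = 87
Final: stock = 87, total_sold = 69

Checking against threshold 13:
  After event 1: stock=41 > 13
  After event 2: stock=39 > 13
  After event 3: stock=27 > 13
  After event 4: stock=56 > 13
  After event 5: stock=68 > 13
  After event 6: stock=50 > 13
  After event 7: stock=51 > 13
  After event 8: stock=85 > 13
  After event 9: stock=81 > 13
  After event 10: stock=65 > 13
  After event 11: stock=45 > 13
  After event 12: stock=55 > 13
  After event 13: stock=61 > 13
  After event 14: stock=87 > 13
Alert events: []. Count = 0

Answer: 0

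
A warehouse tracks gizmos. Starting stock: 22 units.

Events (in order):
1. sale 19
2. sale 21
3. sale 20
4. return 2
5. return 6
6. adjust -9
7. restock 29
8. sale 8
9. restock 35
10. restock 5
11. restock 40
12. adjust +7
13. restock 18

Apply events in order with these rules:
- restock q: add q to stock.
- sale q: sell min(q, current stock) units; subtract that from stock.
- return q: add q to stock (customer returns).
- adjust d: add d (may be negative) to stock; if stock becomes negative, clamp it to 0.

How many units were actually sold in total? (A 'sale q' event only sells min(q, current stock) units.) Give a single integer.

Answer: 30

Derivation:
Processing events:
Start: stock = 22
  Event 1 (sale 19): sell min(19,22)=19. stock: 22 - 19 = 3. total_sold = 19
  Event 2 (sale 21): sell min(21,3)=3. stock: 3 - 3 = 0. total_sold = 22
  Event 3 (sale 20): sell min(20,0)=0. stock: 0 - 0 = 0. total_sold = 22
  Event 4 (return 2): 0 + 2 = 2
  Event 5 (return 6): 2 + 6 = 8
  Event 6 (adjust -9): 8 + -9 = 0 (clamped to 0)
  Event 7 (restock 29): 0 + 29 = 29
  Event 8 (sale 8): sell min(8,29)=8. stock: 29 - 8 = 21. total_sold = 30
  Event 9 (restock 35): 21 + 35 = 56
  Event 10 (restock 5): 56 + 5 = 61
  Event 11 (restock 40): 61 + 40 = 101
  Event 12 (adjust +7): 101 + 7 = 108
  Event 13 (restock 18): 108 + 18 = 126
Final: stock = 126, total_sold = 30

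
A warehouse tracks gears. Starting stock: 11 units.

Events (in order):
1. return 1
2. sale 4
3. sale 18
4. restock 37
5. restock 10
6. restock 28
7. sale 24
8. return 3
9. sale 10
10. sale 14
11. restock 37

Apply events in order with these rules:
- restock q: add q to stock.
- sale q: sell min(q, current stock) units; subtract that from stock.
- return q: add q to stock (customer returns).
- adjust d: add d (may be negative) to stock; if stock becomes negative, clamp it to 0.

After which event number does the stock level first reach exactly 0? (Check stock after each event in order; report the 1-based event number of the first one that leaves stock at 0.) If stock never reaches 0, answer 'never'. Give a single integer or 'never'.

Processing events:
Start: stock = 11
  Event 1 (return 1): 11 + 1 = 12
  Event 2 (sale 4): sell min(4,12)=4. stock: 12 - 4 = 8. total_sold = 4
  Event 3 (sale 18): sell min(18,8)=8. stock: 8 - 8 = 0. total_sold = 12
  Event 4 (restock 37): 0 + 37 = 37
  Event 5 (restock 10): 37 + 10 = 47
  Event 6 (restock 28): 47 + 28 = 75
  Event 7 (sale 24): sell min(24,75)=24. stock: 75 - 24 = 51. total_sold = 36
  Event 8 (return 3): 51 + 3 = 54
  Event 9 (sale 10): sell min(10,54)=10. stock: 54 - 10 = 44. total_sold = 46
  Event 10 (sale 14): sell min(14,44)=14. stock: 44 - 14 = 30. total_sold = 60
  Event 11 (restock 37): 30 + 37 = 67
Final: stock = 67, total_sold = 60

First zero at event 3.

Answer: 3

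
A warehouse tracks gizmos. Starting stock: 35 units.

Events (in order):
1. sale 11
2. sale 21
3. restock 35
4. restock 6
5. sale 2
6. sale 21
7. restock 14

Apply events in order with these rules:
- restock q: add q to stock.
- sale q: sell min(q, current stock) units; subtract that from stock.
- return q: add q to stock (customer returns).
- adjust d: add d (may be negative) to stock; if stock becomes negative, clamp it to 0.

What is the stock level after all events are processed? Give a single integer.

Processing events:
Start: stock = 35
  Event 1 (sale 11): sell min(11,35)=11. stock: 35 - 11 = 24. total_sold = 11
  Event 2 (sale 21): sell min(21,24)=21. stock: 24 - 21 = 3. total_sold = 32
  Event 3 (restock 35): 3 + 35 = 38
  Event 4 (restock 6): 38 + 6 = 44
  Event 5 (sale 2): sell min(2,44)=2. stock: 44 - 2 = 42. total_sold = 34
  Event 6 (sale 21): sell min(21,42)=21. stock: 42 - 21 = 21. total_sold = 55
  Event 7 (restock 14): 21 + 14 = 35
Final: stock = 35, total_sold = 55

Answer: 35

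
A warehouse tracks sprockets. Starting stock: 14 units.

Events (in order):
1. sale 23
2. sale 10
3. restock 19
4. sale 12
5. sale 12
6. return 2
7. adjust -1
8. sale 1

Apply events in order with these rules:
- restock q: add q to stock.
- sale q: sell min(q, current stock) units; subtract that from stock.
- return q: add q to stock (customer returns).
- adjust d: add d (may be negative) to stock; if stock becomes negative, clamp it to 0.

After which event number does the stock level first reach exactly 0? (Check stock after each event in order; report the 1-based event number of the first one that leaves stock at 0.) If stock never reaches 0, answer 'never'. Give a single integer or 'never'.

Answer: 1

Derivation:
Processing events:
Start: stock = 14
  Event 1 (sale 23): sell min(23,14)=14. stock: 14 - 14 = 0. total_sold = 14
  Event 2 (sale 10): sell min(10,0)=0. stock: 0 - 0 = 0. total_sold = 14
  Event 3 (restock 19): 0 + 19 = 19
  Event 4 (sale 12): sell min(12,19)=12. stock: 19 - 12 = 7. total_sold = 26
  Event 5 (sale 12): sell min(12,7)=7. stock: 7 - 7 = 0. total_sold = 33
  Event 6 (return 2): 0 + 2 = 2
  Event 7 (adjust -1): 2 + -1 = 1
  Event 8 (sale 1): sell min(1,1)=1. stock: 1 - 1 = 0. total_sold = 34
Final: stock = 0, total_sold = 34

First zero at event 1.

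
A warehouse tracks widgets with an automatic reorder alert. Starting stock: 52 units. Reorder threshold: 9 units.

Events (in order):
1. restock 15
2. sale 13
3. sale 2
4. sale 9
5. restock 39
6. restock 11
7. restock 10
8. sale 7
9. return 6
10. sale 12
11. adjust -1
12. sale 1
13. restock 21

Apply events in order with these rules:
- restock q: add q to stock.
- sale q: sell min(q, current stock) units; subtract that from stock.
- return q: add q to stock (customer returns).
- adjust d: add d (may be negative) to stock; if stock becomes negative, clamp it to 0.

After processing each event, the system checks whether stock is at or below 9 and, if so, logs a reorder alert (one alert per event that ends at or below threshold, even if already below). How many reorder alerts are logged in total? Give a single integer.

Answer: 0

Derivation:
Processing events:
Start: stock = 52
  Event 1 (restock 15): 52 + 15 = 67
  Event 2 (sale 13): sell min(13,67)=13. stock: 67 - 13 = 54. total_sold = 13
  Event 3 (sale 2): sell min(2,54)=2. stock: 54 - 2 = 52. total_sold = 15
  Event 4 (sale 9): sell min(9,52)=9. stock: 52 - 9 = 43. total_sold = 24
  Event 5 (restock 39): 43 + 39 = 82
  Event 6 (restock 11): 82 + 11 = 93
  Event 7 (restock 10): 93 + 10 = 103
  Event 8 (sale 7): sell min(7,103)=7. stock: 103 - 7 = 96. total_sold = 31
  Event 9 (return 6): 96 + 6 = 102
  Event 10 (sale 12): sell min(12,102)=12. stock: 102 - 12 = 90. total_sold = 43
  Event 11 (adjust -1): 90 + -1 = 89
  Event 12 (sale 1): sell min(1,89)=1. stock: 89 - 1 = 88. total_sold = 44
  Event 13 (restock 21): 88 + 21 = 109
Final: stock = 109, total_sold = 44

Checking against threshold 9:
  After event 1: stock=67 > 9
  After event 2: stock=54 > 9
  After event 3: stock=52 > 9
  After event 4: stock=43 > 9
  After event 5: stock=82 > 9
  After event 6: stock=93 > 9
  After event 7: stock=103 > 9
  After event 8: stock=96 > 9
  After event 9: stock=102 > 9
  After event 10: stock=90 > 9
  After event 11: stock=89 > 9
  After event 12: stock=88 > 9
  After event 13: stock=109 > 9
Alert events: []. Count = 0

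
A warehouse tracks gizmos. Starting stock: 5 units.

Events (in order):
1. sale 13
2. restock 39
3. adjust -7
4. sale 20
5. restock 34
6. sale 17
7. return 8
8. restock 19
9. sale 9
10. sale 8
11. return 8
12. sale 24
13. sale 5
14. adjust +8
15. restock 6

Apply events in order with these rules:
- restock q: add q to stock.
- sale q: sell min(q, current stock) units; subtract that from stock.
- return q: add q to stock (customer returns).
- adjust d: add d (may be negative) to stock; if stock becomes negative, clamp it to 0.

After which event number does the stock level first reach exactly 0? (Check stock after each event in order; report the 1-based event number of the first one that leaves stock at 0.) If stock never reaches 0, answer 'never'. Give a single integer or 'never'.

Processing events:
Start: stock = 5
  Event 1 (sale 13): sell min(13,5)=5. stock: 5 - 5 = 0. total_sold = 5
  Event 2 (restock 39): 0 + 39 = 39
  Event 3 (adjust -7): 39 + -7 = 32
  Event 4 (sale 20): sell min(20,32)=20. stock: 32 - 20 = 12. total_sold = 25
  Event 5 (restock 34): 12 + 34 = 46
  Event 6 (sale 17): sell min(17,46)=17. stock: 46 - 17 = 29. total_sold = 42
  Event 7 (return 8): 29 + 8 = 37
  Event 8 (restock 19): 37 + 19 = 56
  Event 9 (sale 9): sell min(9,56)=9. stock: 56 - 9 = 47. total_sold = 51
  Event 10 (sale 8): sell min(8,47)=8. stock: 47 - 8 = 39. total_sold = 59
  Event 11 (return 8): 39 + 8 = 47
  Event 12 (sale 24): sell min(24,47)=24. stock: 47 - 24 = 23. total_sold = 83
  Event 13 (sale 5): sell min(5,23)=5. stock: 23 - 5 = 18. total_sold = 88
  Event 14 (adjust +8): 18 + 8 = 26
  Event 15 (restock 6): 26 + 6 = 32
Final: stock = 32, total_sold = 88

First zero at event 1.

Answer: 1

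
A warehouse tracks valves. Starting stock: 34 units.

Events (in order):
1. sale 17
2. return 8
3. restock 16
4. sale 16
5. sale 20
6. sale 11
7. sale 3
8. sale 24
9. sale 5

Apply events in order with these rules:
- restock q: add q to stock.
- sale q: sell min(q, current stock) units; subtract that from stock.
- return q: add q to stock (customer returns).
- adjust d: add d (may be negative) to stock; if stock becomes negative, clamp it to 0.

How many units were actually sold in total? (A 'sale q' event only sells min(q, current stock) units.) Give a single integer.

Processing events:
Start: stock = 34
  Event 1 (sale 17): sell min(17,34)=17. stock: 34 - 17 = 17. total_sold = 17
  Event 2 (return 8): 17 + 8 = 25
  Event 3 (restock 16): 25 + 16 = 41
  Event 4 (sale 16): sell min(16,41)=16. stock: 41 - 16 = 25. total_sold = 33
  Event 5 (sale 20): sell min(20,25)=20. stock: 25 - 20 = 5. total_sold = 53
  Event 6 (sale 11): sell min(11,5)=5. stock: 5 - 5 = 0. total_sold = 58
  Event 7 (sale 3): sell min(3,0)=0. stock: 0 - 0 = 0. total_sold = 58
  Event 8 (sale 24): sell min(24,0)=0. stock: 0 - 0 = 0. total_sold = 58
  Event 9 (sale 5): sell min(5,0)=0. stock: 0 - 0 = 0. total_sold = 58
Final: stock = 0, total_sold = 58

Answer: 58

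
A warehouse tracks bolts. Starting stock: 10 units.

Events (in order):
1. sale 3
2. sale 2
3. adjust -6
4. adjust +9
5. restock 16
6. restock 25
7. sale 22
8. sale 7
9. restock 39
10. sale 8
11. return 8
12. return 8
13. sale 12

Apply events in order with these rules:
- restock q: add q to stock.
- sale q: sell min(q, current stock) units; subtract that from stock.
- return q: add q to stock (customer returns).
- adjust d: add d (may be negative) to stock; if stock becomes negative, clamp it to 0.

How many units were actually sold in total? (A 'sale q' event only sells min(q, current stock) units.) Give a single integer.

Answer: 54

Derivation:
Processing events:
Start: stock = 10
  Event 1 (sale 3): sell min(3,10)=3. stock: 10 - 3 = 7. total_sold = 3
  Event 2 (sale 2): sell min(2,7)=2. stock: 7 - 2 = 5. total_sold = 5
  Event 3 (adjust -6): 5 + -6 = 0 (clamped to 0)
  Event 4 (adjust +9): 0 + 9 = 9
  Event 5 (restock 16): 9 + 16 = 25
  Event 6 (restock 25): 25 + 25 = 50
  Event 7 (sale 22): sell min(22,50)=22. stock: 50 - 22 = 28. total_sold = 27
  Event 8 (sale 7): sell min(7,28)=7. stock: 28 - 7 = 21. total_sold = 34
  Event 9 (restock 39): 21 + 39 = 60
  Event 10 (sale 8): sell min(8,60)=8. stock: 60 - 8 = 52. total_sold = 42
  Event 11 (return 8): 52 + 8 = 60
  Event 12 (return 8): 60 + 8 = 68
  Event 13 (sale 12): sell min(12,68)=12. stock: 68 - 12 = 56. total_sold = 54
Final: stock = 56, total_sold = 54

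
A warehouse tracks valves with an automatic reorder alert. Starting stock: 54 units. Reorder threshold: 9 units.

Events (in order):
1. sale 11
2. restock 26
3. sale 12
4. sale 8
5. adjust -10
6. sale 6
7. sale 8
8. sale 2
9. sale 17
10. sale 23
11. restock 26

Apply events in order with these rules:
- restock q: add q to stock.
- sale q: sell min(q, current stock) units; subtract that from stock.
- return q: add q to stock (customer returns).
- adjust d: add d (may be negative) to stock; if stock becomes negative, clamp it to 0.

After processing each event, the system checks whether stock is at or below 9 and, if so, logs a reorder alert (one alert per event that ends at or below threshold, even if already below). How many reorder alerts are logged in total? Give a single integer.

Processing events:
Start: stock = 54
  Event 1 (sale 11): sell min(11,54)=11. stock: 54 - 11 = 43. total_sold = 11
  Event 2 (restock 26): 43 + 26 = 69
  Event 3 (sale 12): sell min(12,69)=12. stock: 69 - 12 = 57. total_sold = 23
  Event 4 (sale 8): sell min(8,57)=8. stock: 57 - 8 = 49. total_sold = 31
  Event 5 (adjust -10): 49 + -10 = 39
  Event 6 (sale 6): sell min(6,39)=6. stock: 39 - 6 = 33. total_sold = 37
  Event 7 (sale 8): sell min(8,33)=8. stock: 33 - 8 = 25. total_sold = 45
  Event 8 (sale 2): sell min(2,25)=2. stock: 25 - 2 = 23. total_sold = 47
  Event 9 (sale 17): sell min(17,23)=17. stock: 23 - 17 = 6. total_sold = 64
  Event 10 (sale 23): sell min(23,6)=6. stock: 6 - 6 = 0. total_sold = 70
  Event 11 (restock 26): 0 + 26 = 26
Final: stock = 26, total_sold = 70

Checking against threshold 9:
  After event 1: stock=43 > 9
  After event 2: stock=69 > 9
  After event 3: stock=57 > 9
  After event 4: stock=49 > 9
  After event 5: stock=39 > 9
  After event 6: stock=33 > 9
  After event 7: stock=25 > 9
  After event 8: stock=23 > 9
  After event 9: stock=6 <= 9 -> ALERT
  After event 10: stock=0 <= 9 -> ALERT
  After event 11: stock=26 > 9
Alert events: [9, 10]. Count = 2

Answer: 2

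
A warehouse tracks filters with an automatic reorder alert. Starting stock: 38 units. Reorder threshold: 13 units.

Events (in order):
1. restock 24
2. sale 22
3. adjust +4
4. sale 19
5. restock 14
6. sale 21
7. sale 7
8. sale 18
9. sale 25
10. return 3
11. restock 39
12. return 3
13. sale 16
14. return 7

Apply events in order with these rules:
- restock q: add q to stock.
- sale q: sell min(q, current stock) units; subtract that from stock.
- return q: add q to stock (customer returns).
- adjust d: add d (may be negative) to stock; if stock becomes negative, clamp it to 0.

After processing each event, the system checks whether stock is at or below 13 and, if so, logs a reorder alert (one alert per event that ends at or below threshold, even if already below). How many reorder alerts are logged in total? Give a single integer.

Processing events:
Start: stock = 38
  Event 1 (restock 24): 38 + 24 = 62
  Event 2 (sale 22): sell min(22,62)=22. stock: 62 - 22 = 40. total_sold = 22
  Event 3 (adjust +4): 40 + 4 = 44
  Event 4 (sale 19): sell min(19,44)=19. stock: 44 - 19 = 25. total_sold = 41
  Event 5 (restock 14): 25 + 14 = 39
  Event 6 (sale 21): sell min(21,39)=21. stock: 39 - 21 = 18. total_sold = 62
  Event 7 (sale 7): sell min(7,18)=7. stock: 18 - 7 = 11. total_sold = 69
  Event 8 (sale 18): sell min(18,11)=11. stock: 11 - 11 = 0. total_sold = 80
  Event 9 (sale 25): sell min(25,0)=0. stock: 0 - 0 = 0. total_sold = 80
  Event 10 (return 3): 0 + 3 = 3
  Event 11 (restock 39): 3 + 39 = 42
  Event 12 (return 3): 42 + 3 = 45
  Event 13 (sale 16): sell min(16,45)=16. stock: 45 - 16 = 29. total_sold = 96
  Event 14 (return 7): 29 + 7 = 36
Final: stock = 36, total_sold = 96

Checking against threshold 13:
  After event 1: stock=62 > 13
  After event 2: stock=40 > 13
  After event 3: stock=44 > 13
  After event 4: stock=25 > 13
  After event 5: stock=39 > 13
  After event 6: stock=18 > 13
  After event 7: stock=11 <= 13 -> ALERT
  After event 8: stock=0 <= 13 -> ALERT
  After event 9: stock=0 <= 13 -> ALERT
  After event 10: stock=3 <= 13 -> ALERT
  After event 11: stock=42 > 13
  After event 12: stock=45 > 13
  After event 13: stock=29 > 13
  After event 14: stock=36 > 13
Alert events: [7, 8, 9, 10]. Count = 4

Answer: 4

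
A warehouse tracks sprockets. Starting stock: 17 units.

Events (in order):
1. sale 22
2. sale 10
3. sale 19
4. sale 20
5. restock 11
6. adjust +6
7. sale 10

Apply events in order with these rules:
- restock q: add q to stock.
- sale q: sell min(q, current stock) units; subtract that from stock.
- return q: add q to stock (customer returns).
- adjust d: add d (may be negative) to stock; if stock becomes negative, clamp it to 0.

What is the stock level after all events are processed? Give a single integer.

Processing events:
Start: stock = 17
  Event 1 (sale 22): sell min(22,17)=17. stock: 17 - 17 = 0. total_sold = 17
  Event 2 (sale 10): sell min(10,0)=0. stock: 0 - 0 = 0. total_sold = 17
  Event 3 (sale 19): sell min(19,0)=0. stock: 0 - 0 = 0. total_sold = 17
  Event 4 (sale 20): sell min(20,0)=0. stock: 0 - 0 = 0. total_sold = 17
  Event 5 (restock 11): 0 + 11 = 11
  Event 6 (adjust +6): 11 + 6 = 17
  Event 7 (sale 10): sell min(10,17)=10. stock: 17 - 10 = 7. total_sold = 27
Final: stock = 7, total_sold = 27

Answer: 7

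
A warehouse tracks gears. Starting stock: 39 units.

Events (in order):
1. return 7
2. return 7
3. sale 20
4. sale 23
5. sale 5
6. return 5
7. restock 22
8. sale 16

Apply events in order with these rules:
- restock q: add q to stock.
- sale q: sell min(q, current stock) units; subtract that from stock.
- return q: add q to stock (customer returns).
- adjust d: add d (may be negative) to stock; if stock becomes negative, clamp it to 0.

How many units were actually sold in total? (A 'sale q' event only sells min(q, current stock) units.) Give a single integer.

Answer: 64

Derivation:
Processing events:
Start: stock = 39
  Event 1 (return 7): 39 + 7 = 46
  Event 2 (return 7): 46 + 7 = 53
  Event 3 (sale 20): sell min(20,53)=20. stock: 53 - 20 = 33. total_sold = 20
  Event 4 (sale 23): sell min(23,33)=23. stock: 33 - 23 = 10. total_sold = 43
  Event 5 (sale 5): sell min(5,10)=5. stock: 10 - 5 = 5. total_sold = 48
  Event 6 (return 5): 5 + 5 = 10
  Event 7 (restock 22): 10 + 22 = 32
  Event 8 (sale 16): sell min(16,32)=16. stock: 32 - 16 = 16. total_sold = 64
Final: stock = 16, total_sold = 64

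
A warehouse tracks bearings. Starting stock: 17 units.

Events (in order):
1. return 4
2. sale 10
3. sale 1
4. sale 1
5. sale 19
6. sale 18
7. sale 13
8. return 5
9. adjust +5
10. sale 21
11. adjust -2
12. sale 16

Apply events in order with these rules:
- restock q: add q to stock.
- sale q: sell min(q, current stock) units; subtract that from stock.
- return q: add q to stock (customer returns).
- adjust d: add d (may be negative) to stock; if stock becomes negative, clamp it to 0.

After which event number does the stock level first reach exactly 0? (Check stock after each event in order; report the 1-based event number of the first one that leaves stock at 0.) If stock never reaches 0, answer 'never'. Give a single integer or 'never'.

Processing events:
Start: stock = 17
  Event 1 (return 4): 17 + 4 = 21
  Event 2 (sale 10): sell min(10,21)=10. stock: 21 - 10 = 11. total_sold = 10
  Event 3 (sale 1): sell min(1,11)=1. stock: 11 - 1 = 10. total_sold = 11
  Event 4 (sale 1): sell min(1,10)=1. stock: 10 - 1 = 9. total_sold = 12
  Event 5 (sale 19): sell min(19,9)=9. stock: 9 - 9 = 0. total_sold = 21
  Event 6 (sale 18): sell min(18,0)=0. stock: 0 - 0 = 0. total_sold = 21
  Event 7 (sale 13): sell min(13,0)=0. stock: 0 - 0 = 0. total_sold = 21
  Event 8 (return 5): 0 + 5 = 5
  Event 9 (adjust +5): 5 + 5 = 10
  Event 10 (sale 21): sell min(21,10)=10. stock: 10 - 10 = 0. total_sold = 31
  Event 11 (adjust -2): 0 + -2 = 0 (clamped to 0)
  Event 12 (sale 16): sell min(16,0)=0. stock: 0 - 0 = 0. total_sold = 31
Final: stock = 0, total_sold = 31

First zero at event 5.

Answer: 5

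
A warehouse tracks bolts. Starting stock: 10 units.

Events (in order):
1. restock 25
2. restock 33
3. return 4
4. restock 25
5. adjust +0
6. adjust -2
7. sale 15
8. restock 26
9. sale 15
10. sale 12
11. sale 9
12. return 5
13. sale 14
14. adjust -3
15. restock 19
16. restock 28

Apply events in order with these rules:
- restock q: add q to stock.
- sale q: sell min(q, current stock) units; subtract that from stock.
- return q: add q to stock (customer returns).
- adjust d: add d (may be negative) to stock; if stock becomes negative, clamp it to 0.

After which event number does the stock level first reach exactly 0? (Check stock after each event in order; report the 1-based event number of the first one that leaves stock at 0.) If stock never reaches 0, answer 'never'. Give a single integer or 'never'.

Answer: never

Derivation:
Processing events:
Start: stock = 10
  Event 1 (restock 25): 10 + 25 = 35
  Event 2 (restock 33): 35 + 33 = 68
  Event 3 (return 4): 68 + 4 = 72
  Event 4 (restock 25): 72 + 25 = 97
  Event 5 (adjust +0): 97 + 0 = 97
  Event 6 (adjust -2): 97 + -2 = 95
  Event 7 (sale 15): sell min(15,95)=15. stock: 95 - 15 = 80. total_sold = 15
  Event 8 (restock 26): 80 + 26 = 106
  Event 9 (sale 15): sell min(15,106)=15. stock: 106 - 15 = 91. total_sold = 30
  Event 10 (sale 12): sell min(12,91)=12. stock: 91 - 12 = 79. total_sold = 42
  Event 11 (sale 9): sell min(9,79)=9. stock: 79 - 9 = 70. total_sold = 51
  Event 12 (return 5): 70 + 5 = 75
  Event 13 (sale 14): sell min(14,75)=14. stock: 75 - 14 = 61. total_sold = 65
  Event 14 (adjust -3): 61 + -3 = 58
  Event 15 (restock 19): 58 + 19 = 77
  Event 16 (restock 28): 77 + 28 = 105
Final: stock = 105, total_sold = 65

Stock never reaches 0.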